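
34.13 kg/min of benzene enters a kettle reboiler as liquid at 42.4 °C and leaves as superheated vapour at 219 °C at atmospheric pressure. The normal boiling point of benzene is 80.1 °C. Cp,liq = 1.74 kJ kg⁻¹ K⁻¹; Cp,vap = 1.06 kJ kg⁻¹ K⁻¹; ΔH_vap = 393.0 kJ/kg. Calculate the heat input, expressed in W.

Q = 345000 W

liquid 42.4→80.1 °C: 65.598 kJ/kg
vaporisation at 80.1 °C: 393 kJ/kg
vapour 80.1→219 °C: 147.23 kJ/kg
Δh = 65.598 + 393 + 147.23 = 605.83 kJ/kg
Q = ṁ·Δh = 34.13 kg/min × 605.83 kJ/kg = 20677 kJ/min
|Q| = 344.62 kW = 344620 W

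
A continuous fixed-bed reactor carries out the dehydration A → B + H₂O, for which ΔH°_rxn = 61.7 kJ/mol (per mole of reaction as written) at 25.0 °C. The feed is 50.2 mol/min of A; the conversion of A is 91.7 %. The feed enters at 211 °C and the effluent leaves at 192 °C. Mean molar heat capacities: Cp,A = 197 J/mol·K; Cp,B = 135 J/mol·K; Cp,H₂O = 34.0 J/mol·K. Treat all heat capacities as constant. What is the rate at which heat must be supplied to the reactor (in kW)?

Q_in = 40.6 kW

Extent of reaction ξ = 0.917 × 50.2 = 46.033 mol/min
Reaction term: ξ·ΔH°_rxn = 46.033 × 61.7 = 2840.3 kJ/min
Sensible, feed 211→25 °C: -1839.4 kJ/min
Outlet flows (mol/min): A 4.1666, B 46.033, H₂O 46.033
Sensible, products 25→192 °C: 1436.3 kJ/min
Q = ΔH = 2437.1 kJ/min = 40.619 kW
Heat supplied = 40.619 kW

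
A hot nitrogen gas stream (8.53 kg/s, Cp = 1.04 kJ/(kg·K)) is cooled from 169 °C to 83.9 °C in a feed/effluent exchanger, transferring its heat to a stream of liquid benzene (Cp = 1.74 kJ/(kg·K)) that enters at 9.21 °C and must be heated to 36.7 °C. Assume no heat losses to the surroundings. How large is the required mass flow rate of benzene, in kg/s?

ṁ_c = 15.8 kg/s

Heat released by hot stream: Q = 8.53 × 1.04 × (169 − 83.9) = 754.94 kJ/s
Energy balance on cold side (adiabatic exchanger): Q = ṁ_c·Cp_c·(T_c,out − T_c,in)
ṁ_c = 754.94 / [1.74 × (36.7 − 9.21)] = 15.783 kg/s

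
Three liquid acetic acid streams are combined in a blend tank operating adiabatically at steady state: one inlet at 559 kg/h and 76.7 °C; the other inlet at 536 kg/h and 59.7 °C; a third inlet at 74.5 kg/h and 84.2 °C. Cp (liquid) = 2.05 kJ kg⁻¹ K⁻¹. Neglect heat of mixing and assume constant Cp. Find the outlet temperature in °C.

No heat crosses the boundary, so H_out = H_in.
Σ ṁᵢCp,ᵢTᵢ = 559×2.05×76.7 + 536×2.05×59.7 + 74.5×2.05×84.2 = 166350
Σ ṁᵢCp,ᵢ = 559×2.05 + 536×2.05 + 74.5×2.05 = 2397.5
T_out = 166350 / 2397.5 = 69.386 °C

T_out = 69.4 °C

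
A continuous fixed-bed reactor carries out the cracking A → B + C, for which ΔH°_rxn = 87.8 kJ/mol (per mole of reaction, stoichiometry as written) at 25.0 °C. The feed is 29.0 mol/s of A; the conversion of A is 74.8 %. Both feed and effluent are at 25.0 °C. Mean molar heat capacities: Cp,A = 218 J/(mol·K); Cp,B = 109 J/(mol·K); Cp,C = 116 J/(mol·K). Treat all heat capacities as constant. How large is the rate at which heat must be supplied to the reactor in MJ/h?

Q_in = 6860 MJ/h

Extent of reaction ξ = 0.748 × 29.0 = 21.692 mol/s
Reaction term: ξ·ΔH°_rxn = 21.692 × 87.8 = 1904.6 kJ/s
Q = ΔH = 1904.6 kJ/s = 1904.6 kW
Heat supplied = 6856.4 MJ/h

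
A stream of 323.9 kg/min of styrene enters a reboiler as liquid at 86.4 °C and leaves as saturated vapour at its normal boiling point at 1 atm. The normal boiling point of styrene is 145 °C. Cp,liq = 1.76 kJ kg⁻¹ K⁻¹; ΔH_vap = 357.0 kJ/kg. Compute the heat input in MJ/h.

liquid 86.4→145 °C: 103.14 kJ/kg
vaporisation at 145 °C: 357 kJ/kg
Δh = 103.14 + 357 = 460.14 kJ/kg
Q = ṁ·Δh = 323.9 kg/min × 460.14 kJ/kg = 149040 kJ/min
|Q| = 2484 kW = 8942.3 MJ/h

Q = 8940 MJ/h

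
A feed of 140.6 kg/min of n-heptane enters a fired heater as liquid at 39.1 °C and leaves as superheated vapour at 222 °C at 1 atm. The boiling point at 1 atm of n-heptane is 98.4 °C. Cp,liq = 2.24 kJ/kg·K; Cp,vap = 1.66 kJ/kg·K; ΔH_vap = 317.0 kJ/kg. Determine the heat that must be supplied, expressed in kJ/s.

liquid 39.1→98.4 °C: 132.83 kJ/kg
vaporisation at 98.4 °C: 317 kJ/kg
vapour 98.4→222 °C: 205.18 kJ/kg
Δh = 132.83 + 317 + 205.18 = 655.01 kJ/kg
Q = ṁ·Δh = 140.6 kg/min × 655.01 kJ/kg = 92094 kJ/min
|Q| = 1534.9 kW

Q = 1530 kJ/s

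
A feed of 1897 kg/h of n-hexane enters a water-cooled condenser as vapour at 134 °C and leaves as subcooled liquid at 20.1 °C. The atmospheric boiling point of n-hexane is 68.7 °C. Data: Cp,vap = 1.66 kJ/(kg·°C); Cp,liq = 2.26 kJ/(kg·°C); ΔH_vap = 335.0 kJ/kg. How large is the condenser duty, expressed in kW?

Q_c = 292 kW

vapour 134→68.7 °C: -108.4 kJ/kg
condensation at 68.7 °C: -335 kJ/kg
liquid 68.7→20.1 °C: -109.84 kJ/kg
Δh = -108.4 + -335 + -109.84 = -553.23 kJ/kg
Q = ṁ·Δh = 1897 kg/h × -553.23 kJ/kg = -1.0495e+06 kJ/h
|Q| = 291.52 kW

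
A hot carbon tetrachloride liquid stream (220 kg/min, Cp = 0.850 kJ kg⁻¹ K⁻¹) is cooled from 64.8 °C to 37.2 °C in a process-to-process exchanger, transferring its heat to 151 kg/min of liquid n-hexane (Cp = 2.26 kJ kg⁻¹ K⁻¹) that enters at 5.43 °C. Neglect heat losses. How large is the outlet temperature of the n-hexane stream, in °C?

Heat released by hot stream: Q = 220 × 0.850 × (64.8 − 37.2) = 5161.2 kJ/min
Energy balance on cold side (adiabatic exchanger): Q = ṁ_c·Cp_c·(T_c,out − T_c,in)
T_c,out = 5.43 + 5161.2/(151 × 2.26) = 20.554 °C

T_c,out = 20.6 °C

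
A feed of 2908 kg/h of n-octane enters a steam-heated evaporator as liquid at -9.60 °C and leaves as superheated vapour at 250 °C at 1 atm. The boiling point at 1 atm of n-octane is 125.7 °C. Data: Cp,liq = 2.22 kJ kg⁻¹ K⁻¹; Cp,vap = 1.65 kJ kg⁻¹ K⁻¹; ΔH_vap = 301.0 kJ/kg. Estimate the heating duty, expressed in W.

Q = 651000 W

liquid -9.60→125.7 °C: 300.37 kJ/kg
vaporisation at 125.7 °C: 301 kJ/kg
vapour 125.7→250 °C: 205.09 kJ/kg
Δh = 300.37 + 301 + 205.09 = 806.46 kJ/kg
Q = ṁ·Δh = 2908 kg/h × 806.46 kJ/kg = 2.3452e+06 kJ/h
|Q| = 651.44 kW = 651440 W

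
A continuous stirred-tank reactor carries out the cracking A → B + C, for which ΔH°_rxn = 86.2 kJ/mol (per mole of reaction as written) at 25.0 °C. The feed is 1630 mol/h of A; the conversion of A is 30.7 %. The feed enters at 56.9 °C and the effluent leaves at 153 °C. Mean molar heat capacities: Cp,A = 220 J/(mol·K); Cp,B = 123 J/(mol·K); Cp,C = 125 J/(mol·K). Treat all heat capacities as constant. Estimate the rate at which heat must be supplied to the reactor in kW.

Extent of reaction ξ = 0.307 × 1630 = 500.41 mol/h
Reaction term: ξ·ΔH°_rxn = 500.41 × 86.2 = 43135 kJ/h
Sensible, feed 56.9→25 °C: -11439 kJ/h
Outlet flows (mol/h): A 1129.6, B 500.41, C 500.41
Sensible, products 25→153 °C: 47694 kJ/h
Q = ΔH = 79390 kJ/h = 22.053 kW
Heat supplied = 22.053 kW

Q_in = 22.1 kW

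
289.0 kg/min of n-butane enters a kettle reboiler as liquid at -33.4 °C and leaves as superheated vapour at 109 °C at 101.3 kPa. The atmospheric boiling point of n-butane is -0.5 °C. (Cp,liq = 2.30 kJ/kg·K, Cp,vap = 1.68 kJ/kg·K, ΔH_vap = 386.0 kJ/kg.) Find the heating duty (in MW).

Q = 3.11 MW

liquid -33.4→-0.5 °C: 75.67 kJ/kg
vaporisation at -0.5 °C: 386 kJ/kg
vapour -0.5→109 °C: 183.96 kJ/kg
Δh = 75.67 + 386 + 183.96 = 645.63 kJ/kg
Q = ṁ·Δh = 289.0 kg/min × 645.63 kJ/kg = 186590 kJ/min
|Q| = 3109.8 kW = 3.1098 MW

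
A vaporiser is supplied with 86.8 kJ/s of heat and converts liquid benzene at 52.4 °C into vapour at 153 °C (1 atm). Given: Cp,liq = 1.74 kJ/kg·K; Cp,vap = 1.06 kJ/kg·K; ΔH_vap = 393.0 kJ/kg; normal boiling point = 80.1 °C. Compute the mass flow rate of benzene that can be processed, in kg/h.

ṁ = 603 kg/h

Δh = 1.74×(80.1−52.4) + 393.0 + 1.06×(153−80.1) = 518.47 kJ/kg
Q = 86.8 kJ/s = 86.8 kJ/s = 312480 kJ/h
ṁ = Q/Δh = 312480 / 518.47 = 602.69 kg/h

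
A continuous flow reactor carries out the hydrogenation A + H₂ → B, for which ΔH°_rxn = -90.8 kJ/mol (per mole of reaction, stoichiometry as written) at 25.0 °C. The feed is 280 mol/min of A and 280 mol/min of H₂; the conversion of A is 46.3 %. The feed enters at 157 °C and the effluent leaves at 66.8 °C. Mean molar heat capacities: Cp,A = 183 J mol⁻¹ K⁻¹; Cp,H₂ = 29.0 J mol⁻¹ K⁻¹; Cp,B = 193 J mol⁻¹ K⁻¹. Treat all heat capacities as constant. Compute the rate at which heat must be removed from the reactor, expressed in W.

Q_out = 287000 W

Extent of reaction ξ = 0.463 × 280 = 129.64 mol/min
Reaction term: ξ·ΔH°_rxn = 129.64 × -90.8 = -11771 kJ/min
Sensible, feed 157→25 °C: -7835.5 kJ/min
Outlet flows (mol/min): A 150.36, H₂ 150.36, B 129.64
Sensible, products 25→66.8 °C: 2378.3 kJ/min
Q = ΔH = -17229 kJ/min = -287.14 kW
Heat removed = 287140 W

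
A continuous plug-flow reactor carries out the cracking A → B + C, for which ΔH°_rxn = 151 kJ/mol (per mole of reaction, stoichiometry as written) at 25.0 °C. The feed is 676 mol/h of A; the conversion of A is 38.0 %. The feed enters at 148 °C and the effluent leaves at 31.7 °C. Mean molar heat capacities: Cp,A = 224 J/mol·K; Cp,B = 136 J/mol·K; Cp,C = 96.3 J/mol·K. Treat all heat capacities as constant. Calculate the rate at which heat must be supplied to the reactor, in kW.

Extent of reaction ξ = 0.380 × 676 = 256.88 mol/h
Reaction term: ξ·ΔH°_rxn = 256.88 × 151 = 38789 kJ/h
Sensible, feed 148→25 °C: -18625 kJ/h
Outlet flows (mol/h): A 419.12, B 256.88, C 256.88
Sensible, products 25→31.7 °C: 1028.8 kJ/h
Q = ΔH = 21193 kJ/h = 5.8868 kW
Heat supplied = 5.8868 kW

Q_in = 5.89 kW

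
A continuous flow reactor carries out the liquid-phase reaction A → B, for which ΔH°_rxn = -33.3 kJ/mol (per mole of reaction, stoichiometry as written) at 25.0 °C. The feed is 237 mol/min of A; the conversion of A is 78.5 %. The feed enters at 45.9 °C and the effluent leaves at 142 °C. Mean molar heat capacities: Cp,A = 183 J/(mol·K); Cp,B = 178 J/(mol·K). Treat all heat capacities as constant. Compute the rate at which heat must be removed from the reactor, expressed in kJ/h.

Extent of reaction ξ = 0.785 × 237 = 186.05 mol/min
Reaction term: ξ·ΔH°_rxn = 186.05 × -33.3 = -6195.3 kJ/min
Sensible, feed 45.9→25 °C: -906.45 kJ/min
Outlet flows (mol/min): A 50.955, B 186.05
Sensible, products 25→142 °C: 4965.6 kJ/min
Q = ΔH = -2136.2 kJ/min = -35.603 kW
Heat removed = 128170 kJ/h

Q_out = 128000 kJ/h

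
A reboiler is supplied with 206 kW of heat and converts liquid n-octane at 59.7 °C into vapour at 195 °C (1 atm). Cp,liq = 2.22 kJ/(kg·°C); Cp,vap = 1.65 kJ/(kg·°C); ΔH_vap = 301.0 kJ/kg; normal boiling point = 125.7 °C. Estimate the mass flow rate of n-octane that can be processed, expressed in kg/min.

Δh = 2.22×(125.7−59.7) + 301.0 + 1.65×(195−125.7) = 561.87 kJ/kg
Q = 206 kW = 206 kJ/s = 12360 kJ/min
ṁ = Q/Δh = 12360 / 561.87 = 21.998 kg/min

ṁ = 22.0 kg/min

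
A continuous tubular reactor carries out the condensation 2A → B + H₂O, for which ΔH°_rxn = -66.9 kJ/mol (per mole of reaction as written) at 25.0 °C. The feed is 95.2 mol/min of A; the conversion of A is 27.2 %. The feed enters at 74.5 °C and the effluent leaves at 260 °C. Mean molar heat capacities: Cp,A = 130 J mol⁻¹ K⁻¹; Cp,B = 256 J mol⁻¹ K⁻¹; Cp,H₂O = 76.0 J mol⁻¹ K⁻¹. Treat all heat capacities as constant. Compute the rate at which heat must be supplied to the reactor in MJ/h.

Extent of reaction ξ = 0.272 × 95.2 / 2 = 12.947 mol/min
Reaction term: ξ·ΔH°_rxn = 12.947 × -66.9 = -866.17 kJ/min
Sensible, feed 74.5→25 °C: -612.61 kJ/min
Outlet flows (mol/min): A 69.306, B 12.947, H₂O 12.947
Sensible, products 25→260 °C: 3127.4 kJ/min
Q = ΔH = 1648.6 kJ/min = 27.477 kW
Heat supplied = 98.919 MJ/h

Q_in = 98.9 MJ/h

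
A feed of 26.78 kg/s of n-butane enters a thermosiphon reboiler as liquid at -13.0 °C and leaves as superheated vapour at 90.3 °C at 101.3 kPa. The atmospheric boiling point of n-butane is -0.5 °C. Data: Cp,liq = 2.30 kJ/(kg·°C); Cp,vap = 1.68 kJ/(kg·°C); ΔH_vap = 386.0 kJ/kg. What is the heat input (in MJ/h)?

Q = 54700 MJ/h

liquid -13.0→-0.5 °C: 28.75 kJ/kg
vaporisation at -0.5 °C: 386 kJ/kg
vapour -0.5→90.3 °C: 152.54 kJ/kg
Δh = 28.75 + 386 + 152.54 = 567.29 kJ/kg
Q = ṁ·Δh = 26.78 kg/s × 567.29 kJ/kg = 15192 kJ/s
|Q| = 15192 kW = 54692 MJ/h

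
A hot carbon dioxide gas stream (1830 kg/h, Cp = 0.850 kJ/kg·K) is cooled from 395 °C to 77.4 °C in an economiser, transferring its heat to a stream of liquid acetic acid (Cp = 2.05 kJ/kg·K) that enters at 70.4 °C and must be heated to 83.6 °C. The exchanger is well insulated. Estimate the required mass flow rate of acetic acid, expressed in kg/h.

Heat released by hot stream: Q = 1830 × 0.850 × (395 − 77.4) = 494030 kJ/h
Energy balance on cold side (adiabatic exchanger): Q = ṁ_c·Cp_c·(T_c,out − T_c,in)
ṁ_c = 494030 / [2.05 × (83.6 − 70.4)] = 18257 kg/h

ṁ_c = 18300 kg/h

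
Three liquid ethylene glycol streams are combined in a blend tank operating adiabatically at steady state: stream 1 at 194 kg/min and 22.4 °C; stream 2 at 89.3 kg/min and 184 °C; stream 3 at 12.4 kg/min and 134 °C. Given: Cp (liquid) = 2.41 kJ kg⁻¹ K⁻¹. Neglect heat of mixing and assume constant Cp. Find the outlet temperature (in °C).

No heat crosses the boundary, so H_out = H_in.
Σ ṁᵢCp,ᵢTᵢ = 194×2.41×22.4 + 89.3×2.41×184 + 12.4×2.41×134 = 54077
Σ ṁᵢCp,ᵢ = 194×2.41 + 89.3×2.41 + 12.4×2.41 = 712.64
T_out = 54077 / 712.64 = 75.882 °C

T_out = 75.9 °C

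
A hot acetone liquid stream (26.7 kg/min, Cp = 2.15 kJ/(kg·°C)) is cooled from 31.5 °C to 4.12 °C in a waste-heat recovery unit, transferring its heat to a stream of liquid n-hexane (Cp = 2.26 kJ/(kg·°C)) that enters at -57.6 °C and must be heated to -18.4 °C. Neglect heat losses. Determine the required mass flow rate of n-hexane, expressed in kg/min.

ṁ_c = 17.7 kg/min

Heat released by hot stream: Q = 26.7 × 2.15 × (31.5 − 4.12) = 1571.7 kJ/min
Energy balance on cold side (adiabatic exchanger): Q = ṁ_c·Cp_c·(T_c,out − T_c,in)
ṁ_c = 1571.7 / [2.26 × (-18.4 − -57.6)] = 17.741 kg/min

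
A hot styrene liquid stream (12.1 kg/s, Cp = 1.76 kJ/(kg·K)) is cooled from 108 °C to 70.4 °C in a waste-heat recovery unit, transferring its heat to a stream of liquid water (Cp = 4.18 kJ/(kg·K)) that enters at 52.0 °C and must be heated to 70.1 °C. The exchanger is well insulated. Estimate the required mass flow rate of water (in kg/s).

Heat released by hot stream: Q = 12.1 × 1.76 × (108 − 70.4) = 800.73 kJ/s
Energy balance on cold side (adiabatic exchanger): Q = ṁ_c·Cp_c·(T_c,out − T_c,in)
ṁ_c = 800.73 / [4.18 × (70.1 − 52.0)] = 10.584 kg/s

ṁ_c = 10.6 kg/s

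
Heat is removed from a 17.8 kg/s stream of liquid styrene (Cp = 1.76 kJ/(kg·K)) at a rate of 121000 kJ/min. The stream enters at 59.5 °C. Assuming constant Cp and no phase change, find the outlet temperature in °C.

Q = 121000 kJ/min = 2016.7 kJ/s
ΔT = Q/(ṁ·Cp) = 2016.7/(17.8×1.76) = 64.373 K
T_out = 59.5 − 64.373 = -4.8727 °C

T_out = -4.87 °C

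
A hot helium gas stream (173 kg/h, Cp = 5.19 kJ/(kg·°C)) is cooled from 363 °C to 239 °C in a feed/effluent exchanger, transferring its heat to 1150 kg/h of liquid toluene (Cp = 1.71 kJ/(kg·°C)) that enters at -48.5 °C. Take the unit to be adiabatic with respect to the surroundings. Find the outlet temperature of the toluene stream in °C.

Heat released by hot stream: Q = 173 × 5.19 × (363 − 239) = 111340 kJ/h
Energy balance on cold side (adiabatic exchanger): Q = ṁ_c·Cp_c·(T_c,out − T_c,in)
T_c,out = -48.5 + 111340/(1150 × 1.71) = 8.1163 °C

T_c,out = 8.12 °C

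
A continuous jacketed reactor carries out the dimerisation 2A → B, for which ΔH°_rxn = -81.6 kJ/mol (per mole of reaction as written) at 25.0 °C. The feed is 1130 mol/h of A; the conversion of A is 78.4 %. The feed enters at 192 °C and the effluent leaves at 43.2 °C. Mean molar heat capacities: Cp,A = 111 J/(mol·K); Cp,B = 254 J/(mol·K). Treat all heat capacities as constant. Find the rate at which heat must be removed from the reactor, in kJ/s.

Extent of reaction ξ = 0.784 × 1130 / 2 = 442.96 mol/h
Reaction term: ξ·ΔH°_rxn = 442.96 × -81.6 = -36146 kJ/h
Sensible, feed 192→25 °C: -20947 kJ/h
Outlet flows (mol/h): A 244.08, B 442.96
Sensible, products 25→43.2 °C: 2540.8 kJ/h
Q = ΔH = -54552 kJ/h = -15.153 kW
Heat removed = 15.153 kJ/s

Q_out = 15.2 kJ/s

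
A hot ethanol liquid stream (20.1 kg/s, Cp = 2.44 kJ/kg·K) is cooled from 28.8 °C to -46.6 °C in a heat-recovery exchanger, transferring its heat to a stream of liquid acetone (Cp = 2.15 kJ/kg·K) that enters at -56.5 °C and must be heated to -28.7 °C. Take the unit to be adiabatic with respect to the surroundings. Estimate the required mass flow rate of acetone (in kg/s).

Heat released by hot stream: Q = 20.1 × 2.44 × (28.8 − -46.6) = 3697.9 kJ/s
Energy balance on cold side (adiabatic exchanger): Q = ṁ_c·Cp_c·(T_c,out − T_c,in)
ṁ_c = 3697.9 / [2.15 × (-28.7 − -56.5)] = 61.869 kg/s

ṁ_c = 61.9 kg/s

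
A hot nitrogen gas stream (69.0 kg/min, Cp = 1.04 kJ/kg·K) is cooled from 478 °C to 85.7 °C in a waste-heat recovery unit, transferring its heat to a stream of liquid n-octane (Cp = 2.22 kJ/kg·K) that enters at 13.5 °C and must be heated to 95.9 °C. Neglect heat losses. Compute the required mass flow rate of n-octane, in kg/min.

Heat released by hot stream: Q = 69.0 × 1.04 × (478 − 85.7) = 28151 kJ/min
Energy balance on cold side (adiabatic exchanger): Q = ṁ_c·Cp_c·(T_c,out − T_c,in)
ṁ_c = 28151 / [2.22 × (95.9 − 13.5)] = 153.89 kg/min

ṁ_c = 154 kg/min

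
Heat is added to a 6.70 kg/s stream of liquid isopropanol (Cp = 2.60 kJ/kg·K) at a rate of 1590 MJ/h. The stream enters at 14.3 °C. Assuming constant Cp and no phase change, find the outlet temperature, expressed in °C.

T_out = 39.7 °C

Q = 1590 MJ/h = 441.67 kJ/s
ΔT = Q/(ṁ·Cp) = 441.67/(6.70×2.60) = 25.354 K
T_out = 14.3 + 25.354 = 39.654 °C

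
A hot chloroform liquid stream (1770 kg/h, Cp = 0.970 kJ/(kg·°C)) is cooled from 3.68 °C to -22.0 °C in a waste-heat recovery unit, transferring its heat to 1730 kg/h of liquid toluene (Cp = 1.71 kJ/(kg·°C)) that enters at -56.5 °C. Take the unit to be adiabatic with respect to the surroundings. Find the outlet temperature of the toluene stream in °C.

Heat released by hot stream: Q = 1770 × 0.970 × (3.68 − -22.0) = 44090 kJ/h
Energy balance on cold side (adiabatic exchanger): Q = ṁ_c·Cp_c·(T_c,out − T_c,in)
T_c,out = -56.5 + 44090/(1730 × 1.71) = -41.596 °C

T_c,out = -41.6 °C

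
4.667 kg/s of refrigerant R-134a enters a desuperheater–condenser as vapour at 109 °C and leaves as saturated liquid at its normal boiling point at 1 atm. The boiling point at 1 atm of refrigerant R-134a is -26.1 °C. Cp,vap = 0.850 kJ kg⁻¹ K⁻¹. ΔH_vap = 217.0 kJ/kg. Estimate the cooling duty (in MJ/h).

Q_c = 5580 MJ/h

vapour 109→-26.1 °C: -114.83 kJ/kg
condensation at -26.1 °C: -217 kJ/kg
Δh = -114.83 + -217 = -331.83 kJ/kg
Q = ṁ·Δh = 4.667 kg/s × -331.83 kJ/kg = -1548.7 kJ/s
|Q| = 1548.7 kW = 5575.2 MJ/h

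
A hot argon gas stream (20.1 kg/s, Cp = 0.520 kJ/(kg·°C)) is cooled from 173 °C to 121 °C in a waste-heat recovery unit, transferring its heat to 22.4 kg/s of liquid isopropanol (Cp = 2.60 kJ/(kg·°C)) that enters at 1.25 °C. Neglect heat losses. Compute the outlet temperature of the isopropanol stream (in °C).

Heat released by hot stream: Q = 20.1 × 0.520 × (173 − 121) = 543.5 kJ/s
Energy balance on cold side (adiabatic exchanger): Q = ṁ_c·Cp_c·(T_c,out − T_c,in)
T_c,out = 1.25 + 543.5/(22.4 × 2.60) = 10.582 °C

T_c,out = 10.6 °C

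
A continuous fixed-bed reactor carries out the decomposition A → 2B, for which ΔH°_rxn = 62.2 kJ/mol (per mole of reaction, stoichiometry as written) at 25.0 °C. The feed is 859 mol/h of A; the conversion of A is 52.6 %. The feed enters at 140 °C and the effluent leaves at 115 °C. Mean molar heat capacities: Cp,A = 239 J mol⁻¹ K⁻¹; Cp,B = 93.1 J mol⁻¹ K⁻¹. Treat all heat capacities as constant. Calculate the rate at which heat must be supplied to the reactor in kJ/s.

Extent of reaction ξ = 0.526 × 859 = 451.83 mol/h
Reaction term: ξ·ΔH°_rxn = 451.83 × 62.2 = 28104 kJ/h
Sensible, feed 140→25 °C: -23610 kJ/h
Outlet flows (mol/h): A 407.17, B 903.67
Sensible, products 25→115 °C: 16330 kJ/h
Q = ΔH = 20824 kJ/h = 5.7846 kW
Heat supplied = 5.7846 kJ/s

Q_in = 5.78 kJ/s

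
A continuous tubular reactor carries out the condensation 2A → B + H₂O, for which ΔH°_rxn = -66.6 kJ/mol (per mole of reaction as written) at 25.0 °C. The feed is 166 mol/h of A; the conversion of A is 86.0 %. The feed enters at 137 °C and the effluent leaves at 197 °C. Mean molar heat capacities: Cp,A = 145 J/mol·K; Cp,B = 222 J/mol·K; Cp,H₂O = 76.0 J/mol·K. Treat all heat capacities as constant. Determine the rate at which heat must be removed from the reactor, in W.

Extent of reaction ξ = 0.860 × 166 / 2 = 71.38 mol/h
Reaction term: ξ·ΔH°_rxn = 71.38 × -66.6 = -4753.9 kJ/h
Sensible, feed 137→25 °C: -2695.8 kJ/h
Outlet flows (mol/h): A 23.24, B 71.38, H₂O 71.38
Sensible, products 25→197 °C: 4238.3 kJ/h
Q = ΔH = -3211.5 kJ/h = -0.89208 kW
Heat removed = 892.08 W

Q_out = 892 W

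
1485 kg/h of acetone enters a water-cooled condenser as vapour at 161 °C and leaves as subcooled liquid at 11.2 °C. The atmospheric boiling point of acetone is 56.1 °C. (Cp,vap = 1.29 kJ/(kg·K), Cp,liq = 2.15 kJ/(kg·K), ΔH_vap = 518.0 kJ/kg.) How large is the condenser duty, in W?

Q_c = 309000 W

vapour 161→56.1 °C: -135.32 kJ/kg
condensation at 56.1 °C: -518 kJ/kg
liquid 56.1→11.2 °C: -96.535 kJ/kg
Δh = -135.32 + -518 + -96.535 = -749.86 kJ/kg
Q = ṁ·Δh = 1485 kg/h × -749.86 kJ/kg = -1.1135e+06 kJ/h
|Q| = 309.32 kW = 309320 W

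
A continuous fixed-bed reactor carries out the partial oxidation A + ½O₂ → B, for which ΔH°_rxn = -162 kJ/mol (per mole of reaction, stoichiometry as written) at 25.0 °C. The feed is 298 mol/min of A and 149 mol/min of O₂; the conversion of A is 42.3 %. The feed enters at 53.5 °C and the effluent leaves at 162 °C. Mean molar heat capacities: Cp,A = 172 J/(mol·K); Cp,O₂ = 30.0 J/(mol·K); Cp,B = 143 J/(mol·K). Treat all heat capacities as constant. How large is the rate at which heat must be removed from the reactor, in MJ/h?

Extent of reaction ξ = 0.423 × 298 = 126.05 mol/min
Reaction term: ξ·ΔH°_rxn = 126.05 × -162 = -20421 kJ/min
Sensible, feed 53.5→25 °C: -1588.2 kJ/min
Outlet flows (mol/min): A 171.95, O₂ 85.973, B 126.05
Sensible, products 25→162 °C: 6874.6 kJ/min
Q = ΔH = -15134 kJ/min = -252.24 kW
Heat removed = 908.06 MJ/h

Q_out = 908 MJ/h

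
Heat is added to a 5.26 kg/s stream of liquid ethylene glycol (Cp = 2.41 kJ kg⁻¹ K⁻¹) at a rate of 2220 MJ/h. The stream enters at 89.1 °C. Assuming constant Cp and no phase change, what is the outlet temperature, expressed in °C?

Q = 2220 MJ/h = 616.67 kJ/s
ΔT = Q/(ṁ·Cp) = 616.67/(5.26×2.41) = 48.646 K
T_out = 89.1 + 48.646 = 137.75 °C

T_out = 138 °C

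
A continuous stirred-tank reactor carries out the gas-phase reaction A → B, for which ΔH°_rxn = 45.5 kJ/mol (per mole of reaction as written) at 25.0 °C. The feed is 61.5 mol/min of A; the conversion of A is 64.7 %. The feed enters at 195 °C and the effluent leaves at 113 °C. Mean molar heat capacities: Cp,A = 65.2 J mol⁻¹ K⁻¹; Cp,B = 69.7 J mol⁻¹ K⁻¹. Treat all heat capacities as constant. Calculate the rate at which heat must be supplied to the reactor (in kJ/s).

Extent of reaction ξ = 0.647 × 61.5 = 39.791 mol/min
Reaction term: ξ·ΔH°_rxn = 39.791 × 45.5 = 1810.5 kJ/min
Sensible, feed 195→25 °C: -681.67 kJ/min
Outlet flows (mol/min): A 21.709, B 39.791
Sensible, products 25→113 °C: 368.62 kJ/min
Q = ΔH = 1497.4 kJ/min = 24.957 kW
Heat supplied = 24.957 kJ/s

Q_in = 25.0 kJ/s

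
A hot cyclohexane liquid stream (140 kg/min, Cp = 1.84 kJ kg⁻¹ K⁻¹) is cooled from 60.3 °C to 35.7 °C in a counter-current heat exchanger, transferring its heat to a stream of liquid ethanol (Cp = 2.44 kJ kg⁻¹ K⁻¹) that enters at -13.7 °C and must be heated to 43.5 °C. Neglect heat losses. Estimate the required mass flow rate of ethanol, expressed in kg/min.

ṁ_c = 45.4 kg/min

Heat released by hot stream: Q = 140 × 1.84 × (60.3 − 35.7) = 6337 kJ/min
Energy balance on cold side (adiabatic exchanger): Q = ṁ_c·Cp_c·(T_c,out − T_c,in)
ṁ_c = 6337 / [2.44 × (43.5 − -13.7)] = 45.404 kg/min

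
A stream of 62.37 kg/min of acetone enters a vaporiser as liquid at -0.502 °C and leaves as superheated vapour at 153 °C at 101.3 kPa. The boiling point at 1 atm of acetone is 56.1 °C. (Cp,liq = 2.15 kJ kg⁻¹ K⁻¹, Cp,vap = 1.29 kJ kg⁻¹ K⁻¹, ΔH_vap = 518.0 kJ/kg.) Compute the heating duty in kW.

Q = 795 kW

liquid -0.502→56.1 °C: 121.69 kJ/kg
vaporisation at 56.1 °C: 518 kJ/kg
vapour 56.1→153 °C: 125 kJ/kg
Δh = 121.69 + 518 + 125 = 764.7 kJ/kg
Q = ṁ·Δh = 62.37 kg/min × 764.7 kJ/kg = 47694 kJ/min
|Q| = 794.9 kW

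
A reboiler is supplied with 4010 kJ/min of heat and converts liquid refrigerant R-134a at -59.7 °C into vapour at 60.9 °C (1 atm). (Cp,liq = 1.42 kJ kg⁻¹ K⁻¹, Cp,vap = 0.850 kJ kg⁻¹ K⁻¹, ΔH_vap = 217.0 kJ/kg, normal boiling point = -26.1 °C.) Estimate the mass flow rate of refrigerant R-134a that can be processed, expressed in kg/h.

ṁ = 710 kg/h

Δh = 1.42×(-26.1−-59.7) + 217.0 + 0.850×(60.9−-26.1) = 338.66 kJ/kg
Q = 4010 kJ/min = 66.833 kJ/s = 240600 kJ/h
ṁ = Q/Δh = 240600 / 338.66 = 710.44 kg/h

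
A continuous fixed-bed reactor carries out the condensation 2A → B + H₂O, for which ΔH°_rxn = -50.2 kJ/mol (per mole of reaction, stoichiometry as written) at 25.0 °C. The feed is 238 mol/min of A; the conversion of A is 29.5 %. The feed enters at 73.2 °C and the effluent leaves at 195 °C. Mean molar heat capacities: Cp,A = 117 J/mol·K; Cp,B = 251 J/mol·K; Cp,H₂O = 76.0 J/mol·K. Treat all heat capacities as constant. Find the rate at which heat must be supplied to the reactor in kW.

Q_in = 36.4 kW

Extent of reaction ξ = 0.295 × 238 / 2 = 35.105 mol/min
Reaction term: ξ·ΔH°_rxn = 35.105 × -50.2 = -1762.3 kJ/min
Sensible, feed 73.2→25 °C: -1342.2 kJ/min
Outlet flows (mol/min): A 167.79, B 35.105, H₂O 35.105
Sensible, products 25→195 °C: 5288.8 kJ/min
Q = ΔH = 2184.4 kJ/min = 36.406 kW
Heat supplied = 36.406 kW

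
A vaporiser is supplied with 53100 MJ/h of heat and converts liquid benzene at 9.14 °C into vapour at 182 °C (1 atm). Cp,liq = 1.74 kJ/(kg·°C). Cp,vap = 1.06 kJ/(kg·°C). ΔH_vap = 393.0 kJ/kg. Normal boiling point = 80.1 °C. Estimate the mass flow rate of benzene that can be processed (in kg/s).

ṁ = 23.6 kg/s

Δh = 1.74×(80.1−9.14) + 393.0 + 1.06×(182−80.1) = 624.48 kJ/kg
Q = 53100 MJ/h = 14750 kJ/s = 14750 kJ/s
ṁ = Q/Δh = 14750 / 624.48 = 23.619 kg/s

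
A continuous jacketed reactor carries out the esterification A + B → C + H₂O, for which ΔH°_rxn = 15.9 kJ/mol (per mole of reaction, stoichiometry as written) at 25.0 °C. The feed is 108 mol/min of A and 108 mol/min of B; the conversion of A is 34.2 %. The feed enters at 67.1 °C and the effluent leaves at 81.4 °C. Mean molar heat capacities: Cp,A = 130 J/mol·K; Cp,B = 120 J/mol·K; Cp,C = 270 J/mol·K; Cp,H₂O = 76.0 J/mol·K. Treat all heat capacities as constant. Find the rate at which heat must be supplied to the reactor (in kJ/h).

Extent of reaction ξ = 0.342 × 108 = 36.936 mol/min
Reaction term: ξ·ΔH°_rxn = 36.936 × 15.9 = 587.28 kJ/min
Sensible, feed 67.1→25 °C: -1136.7 kJ/min
Outlet flows (mol/min): A 71.064, B 71.064, C 36.936, H₂O 36.936
Sensible, products 25→81.4 °C: 1722.8 kJ/min
Q = ΔH = 1173.4 kJ/min = 19.556 kW
Heat supplied = 70402 kJ/h

Q_in = 70400 kJ/h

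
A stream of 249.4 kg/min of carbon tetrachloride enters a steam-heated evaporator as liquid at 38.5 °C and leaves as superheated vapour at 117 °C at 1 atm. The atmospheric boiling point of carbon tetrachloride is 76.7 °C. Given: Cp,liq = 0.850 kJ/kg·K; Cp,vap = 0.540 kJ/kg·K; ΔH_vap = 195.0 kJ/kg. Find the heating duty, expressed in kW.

Q = 1040 kW

liquid 38.5→76.7 °C: 32.47 kJ/kg
vaporisation at 76.7 °C: 195 kJ/kg
vapour 76.7→117 °C: 21.762 kJ/kg
Δh = 32.47 + 195 + 21.762 = 249.23 kJ/kg
Q = ṁ·Δh = 249.4 kg/min × 249.23 kJ/kg = 62158 kJ/min
|Q| = 1036 kW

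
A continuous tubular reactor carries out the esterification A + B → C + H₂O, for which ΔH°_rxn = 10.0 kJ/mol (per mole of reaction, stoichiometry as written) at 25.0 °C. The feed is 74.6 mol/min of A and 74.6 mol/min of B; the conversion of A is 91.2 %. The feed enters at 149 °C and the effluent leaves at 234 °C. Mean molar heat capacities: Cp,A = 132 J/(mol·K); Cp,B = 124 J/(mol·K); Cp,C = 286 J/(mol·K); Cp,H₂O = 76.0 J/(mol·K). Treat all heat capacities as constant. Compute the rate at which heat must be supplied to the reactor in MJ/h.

Q_in = 229 MJ/h

Extent of reaction ξ = 0.912 × 74.6 = 68.035 mol/min
Reaction term: ξ·ΔH°_rxn = 68.035 × 10.0 = 680.35 kJ/min
Sensible, feed 149→25 °C: -2368.1 kJ/min
Outlet flows (mol/min): A 6.5648, B 6.5648, C 68.035, H₂O 68.035
Sensible, products 25→234 °C: 5498.7 kJ/min
Q = ΔH = 3810.9 kJ/min = 63.515 kW
Heat supplied = 228.65 MJ/h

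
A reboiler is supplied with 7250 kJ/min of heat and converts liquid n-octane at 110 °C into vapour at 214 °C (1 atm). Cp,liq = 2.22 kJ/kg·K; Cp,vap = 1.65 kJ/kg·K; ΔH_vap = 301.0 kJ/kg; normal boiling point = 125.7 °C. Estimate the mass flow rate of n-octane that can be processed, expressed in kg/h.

Δh = 2.22×(125.7−110) + 301.0 + 1.65×(214−125.7) = 481.55 kJ/kg
Q = 7250 kJ/min = 120.83 kJ/s = 435000 kJ/h
ṁ = Q/Δh = 435000 / 481.55 = 903.33 kg/h

ṁ = 903 kg/h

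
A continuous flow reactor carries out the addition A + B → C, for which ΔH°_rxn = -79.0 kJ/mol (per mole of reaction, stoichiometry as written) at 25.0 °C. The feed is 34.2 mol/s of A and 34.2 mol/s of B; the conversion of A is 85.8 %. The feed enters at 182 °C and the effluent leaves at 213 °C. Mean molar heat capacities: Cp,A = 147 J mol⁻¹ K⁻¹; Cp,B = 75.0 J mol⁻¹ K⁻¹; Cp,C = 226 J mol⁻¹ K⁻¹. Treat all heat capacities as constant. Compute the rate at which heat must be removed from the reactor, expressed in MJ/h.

Extent of reaction ξ = 0.858 × 34.2 = 29.344 mol/s
Reaction term: ξ·ΔH°_rxn = 29.344 × -79.0 = -2318.1 kJ/s
Sensible, feed 182→25 °C: -1192 kJ/s
Outlet flows (mol/s): A 4.8564, B 4.8564, C 29.344
Sensible, products 25→213 °C: 1449.4 kJ/s
Q = ΔH = -2060.7 kJ/s = -2060.7 kW
Heat removed = 7418.6 MJ/h

Q_out = 7420 MJ/h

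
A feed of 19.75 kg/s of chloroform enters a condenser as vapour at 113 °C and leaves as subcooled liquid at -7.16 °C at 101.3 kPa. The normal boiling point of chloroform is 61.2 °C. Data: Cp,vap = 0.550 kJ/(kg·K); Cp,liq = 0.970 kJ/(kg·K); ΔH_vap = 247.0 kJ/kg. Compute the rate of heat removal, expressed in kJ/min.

Q_c = 405000 kJ/min

vapour 113→61.2 °C: -28.49 kJ/kg
condensation at 61.2 °C: -247 kJ/kg
liquid 61.2→-7.16 °C: -66.309 kJ/kg
Δh = -28.49 + -247 + -66.309 = -341.8 kJ/kg
Q = ṁ·Δh = 19.75 kg/s × -341.8 kJ/kg = -6750.5 kJ/s
|Q| = 6750.5 kW = 405030 kJ/min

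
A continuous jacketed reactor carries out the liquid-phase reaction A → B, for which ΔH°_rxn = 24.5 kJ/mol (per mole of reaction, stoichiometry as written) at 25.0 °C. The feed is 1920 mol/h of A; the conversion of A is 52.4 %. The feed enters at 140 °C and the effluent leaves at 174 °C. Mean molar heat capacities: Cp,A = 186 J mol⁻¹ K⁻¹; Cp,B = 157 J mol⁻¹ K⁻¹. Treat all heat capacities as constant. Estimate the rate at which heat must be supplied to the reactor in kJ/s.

Extent of reaction ξ = 0.524 × 1920 = 1006.1 mol/h
Reaction term: ξ·ΔH°_rxn = 1006.1 × 24.5 = 24649 kJ/h
Sensible, feed 140→25 °C: -41069 kJ/h
Outlet flows (mol/h): A 913.92, B 1006.1
Sensible, products 25→174 °C: 48864 kJ/h
Q = ΔH = 32444 kJ/h = 9.0122 kW
Heat supplied = 9.0122 kJ/s

Q_in = 9.01 kJ/s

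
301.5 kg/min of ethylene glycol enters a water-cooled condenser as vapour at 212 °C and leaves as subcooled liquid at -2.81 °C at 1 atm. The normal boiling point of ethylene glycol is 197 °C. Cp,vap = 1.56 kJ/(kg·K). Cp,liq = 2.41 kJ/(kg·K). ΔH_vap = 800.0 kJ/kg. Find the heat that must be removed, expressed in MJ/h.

vapour 212→197 °C: -23.4 kJ/kg
condensation at 197 °C: -800 kJ/kg
liquid 197→-2.81 °C: -481.54 kJ/kg
Δh = -23.4 + -800 + -481.54 = -1304.9 kJ/kg
Q = ṁ·Δh = 301.5 kg/min × -1304.9 kJ/kg = -393440 kJ/min
|Q| = 6557.3 kW = 23606 MJ/h

Q_c = 23600 MJ/h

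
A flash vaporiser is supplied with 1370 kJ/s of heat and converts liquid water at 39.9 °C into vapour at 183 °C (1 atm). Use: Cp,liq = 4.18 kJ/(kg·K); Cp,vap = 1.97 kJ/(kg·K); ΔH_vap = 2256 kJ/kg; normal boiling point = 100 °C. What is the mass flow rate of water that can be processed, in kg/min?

ṁ = 30.8 kg/min

Δh = 4.18×(100−39.9) + 2256 + 1.97×(183−100) = 2670.7 kJ/kg
Q = 1370 kJ/s = 1370 kJ/s = 82200 kJ/min
ṁ = Q/Δh = 82200 / 2670.7 = 30.778 kg/min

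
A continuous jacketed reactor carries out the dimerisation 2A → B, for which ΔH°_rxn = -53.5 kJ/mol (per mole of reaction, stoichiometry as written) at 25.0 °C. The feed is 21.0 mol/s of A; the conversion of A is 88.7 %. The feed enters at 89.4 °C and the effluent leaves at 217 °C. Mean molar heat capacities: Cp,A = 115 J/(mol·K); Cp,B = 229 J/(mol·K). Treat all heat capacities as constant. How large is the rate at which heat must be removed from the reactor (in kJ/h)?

Q_out = 691000 kJ/h

Extent of reaction ξ = 0.887 × 21.0 / 2 = 9.3135 mol/s
Reaction term: ξ·ΔH°_rxn = 9.3135 × -53.5 = -498.27 kJ/s
Sensible, feed 89.4→25 °C: -155.53 kJ/s
Outlet flows (mol/s): A 2.373, B 9.3135
Sensible, products 25→217 °C: 461.89 kJ/s
Q = ΔH = -191.91 kJ/s = -191.91 kW
Heat removed = 690860 kJ/h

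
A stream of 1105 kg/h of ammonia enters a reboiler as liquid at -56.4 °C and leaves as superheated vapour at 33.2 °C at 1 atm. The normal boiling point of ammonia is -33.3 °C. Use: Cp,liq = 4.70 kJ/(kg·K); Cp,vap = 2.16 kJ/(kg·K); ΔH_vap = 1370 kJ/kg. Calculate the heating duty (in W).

liquid -56.4→-33.3 °C: 108.57 kJ/kg
vaporisation at -33.3 °C: 1370 kJ/kg
vapour -33.3→33.2 °C: 143.64 kJ/kg
Δh = 108.57 + 1370 + 143.64 = 1622.2 kJ/kg
Q = ṁ·Δh = 1105 kg/h × 1622.2 kJ/kg = 1.7925e+06 kJ/h
|Q| = 497.93 kW = 497930 W

Q = 498000 W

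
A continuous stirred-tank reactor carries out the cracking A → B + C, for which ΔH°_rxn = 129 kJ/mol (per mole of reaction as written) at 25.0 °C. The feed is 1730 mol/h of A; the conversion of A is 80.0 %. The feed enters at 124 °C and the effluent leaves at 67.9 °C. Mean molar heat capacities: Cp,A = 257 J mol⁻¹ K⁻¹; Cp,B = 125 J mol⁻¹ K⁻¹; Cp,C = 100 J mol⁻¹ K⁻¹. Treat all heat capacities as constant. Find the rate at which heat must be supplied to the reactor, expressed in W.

Extent of reaction ξ = 0.800 × 1730 = 1384 mol/h
Reaction term: ξ·ΔH°_rxn = 1384 × 129 = 178540 kJ/h
Sensible, feed 124→25 °C: -44016 kJ/h
Outlet flows (mol/h): A 346, B 1384, C 1384
Sensible, products 25→67.9 °C: 17174 kJ/h
Q = ΔH = 151690 kJ/h = 42.137 kW
Heat supplied = 42137 W

Q_in = 42100 W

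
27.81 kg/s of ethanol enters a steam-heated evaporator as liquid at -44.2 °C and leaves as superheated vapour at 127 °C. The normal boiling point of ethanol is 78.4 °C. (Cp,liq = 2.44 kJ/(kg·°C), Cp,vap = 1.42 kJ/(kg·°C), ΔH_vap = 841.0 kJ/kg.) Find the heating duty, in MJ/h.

Q = 121000 MJ/h

liquid -44.2→78.4 °C: 299.14 kJ/kg
vaporisation at 78.4 °C: 841 kJ/kg
vapour 78.4→127 °C: 69.012 kJ/kg
Δh = 299.14 + 841 + 69.012 = 1209.2 kJ/kg
Q = ṁ·Δh = 27.81 kg/s × 1209.2 kJ/kg = 33627 kJ/s
|Q| = 33627 kW = 121060 MJ/h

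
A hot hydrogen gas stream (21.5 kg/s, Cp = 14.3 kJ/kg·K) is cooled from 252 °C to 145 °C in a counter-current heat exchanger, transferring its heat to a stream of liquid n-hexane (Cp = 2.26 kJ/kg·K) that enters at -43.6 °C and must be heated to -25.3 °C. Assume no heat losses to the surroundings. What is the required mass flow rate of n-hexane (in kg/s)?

Heat released by hot stream: Q = 21.5 × 14.3 × (252 − 145) = 32897 kJ/s
Energy balance on cold side (adiabatic exchanger): Q = ṁ_c·Cp_c·(T_c,out − T_c,in)
ṁ_c = 32897 / [2.26 × (-25.3 − -43.6)] = 795.42 kg/s

ṁ_c = 795 kg/s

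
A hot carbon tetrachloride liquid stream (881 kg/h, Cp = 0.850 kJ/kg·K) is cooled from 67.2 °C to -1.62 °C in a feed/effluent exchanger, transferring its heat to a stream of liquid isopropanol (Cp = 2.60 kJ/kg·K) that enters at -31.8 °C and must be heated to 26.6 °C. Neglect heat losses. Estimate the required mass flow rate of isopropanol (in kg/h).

Heat released by hot stream: Q = 881 × 0.850 × (67.2 − -1.62) = 51536 kJ/h
Energy balance on cold side (adiabatic exchanger): Q = ṁ_c·Cp_c·(T_c,out − T_c,in)
ṁ_c = 51536 / [2.60 × (26.6 − -31.8)] = 339.41 kg/h

ṁ_c = 339 kg/h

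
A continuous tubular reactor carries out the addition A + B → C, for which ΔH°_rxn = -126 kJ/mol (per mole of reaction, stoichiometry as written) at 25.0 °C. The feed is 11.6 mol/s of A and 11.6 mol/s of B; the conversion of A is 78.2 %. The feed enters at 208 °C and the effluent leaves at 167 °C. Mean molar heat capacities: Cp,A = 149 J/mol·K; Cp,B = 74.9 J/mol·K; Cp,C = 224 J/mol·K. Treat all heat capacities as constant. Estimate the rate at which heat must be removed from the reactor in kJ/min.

Extent of reaction ξ = 0.782 × 11.6 = 9.0712 mol/s
Reaction term: ξ·ΔH°_rxn = 9.0712 × -126 = -1143 kJ/s
Sensible, feed 208→25 °C: -475.29 kJ/s
Outlet flows (mol/s): A 2.5288, B 2.5288, C 9.0712
Sensible, products 25→167 °C: 368.94 kJ/s
Q = ΔH = -1249.3 kJ/s = -1249.3 kW
Heat removed = 74960 kJ/min

Q_out = 75000 kJ/min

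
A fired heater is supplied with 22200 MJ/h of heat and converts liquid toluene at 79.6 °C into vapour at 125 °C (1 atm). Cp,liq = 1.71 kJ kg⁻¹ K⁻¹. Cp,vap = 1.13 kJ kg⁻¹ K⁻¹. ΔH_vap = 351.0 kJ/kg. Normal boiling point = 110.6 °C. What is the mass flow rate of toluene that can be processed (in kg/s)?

Δh = 1.71×(110.6−79.6) + 351.0 + 1.13×(125−110.6) = 420.28 kJ/kg
Q = 22200 MJ/h = 6166.7 kJ/s = 6166.7 kJ/s
ṁ = Q/Δh = 6166.7 / 420.28 = 14.673 kg/s

ṁ = 14.7 kg/s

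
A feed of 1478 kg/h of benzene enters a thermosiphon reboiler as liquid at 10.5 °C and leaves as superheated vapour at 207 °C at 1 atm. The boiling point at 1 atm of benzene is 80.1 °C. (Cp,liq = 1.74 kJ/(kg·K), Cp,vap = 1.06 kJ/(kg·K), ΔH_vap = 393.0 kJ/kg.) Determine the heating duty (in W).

Q = 266000 W

liquid 10.5→80.1 °C: 121.1 kJ/kg
vaporisation at 80.1 °C: 393 kJ/kg
vapour 80.1→207 °C: 134.51 kJ/kg
Δh = 121.1 + 393 + 134.51 = 648.62 kJ/kg
Q = ṁ·Δh = 1478 kg/h × 648.62 kJ/kg = 958660 kJ/h
|Q| = 266.29 kW = 266290 W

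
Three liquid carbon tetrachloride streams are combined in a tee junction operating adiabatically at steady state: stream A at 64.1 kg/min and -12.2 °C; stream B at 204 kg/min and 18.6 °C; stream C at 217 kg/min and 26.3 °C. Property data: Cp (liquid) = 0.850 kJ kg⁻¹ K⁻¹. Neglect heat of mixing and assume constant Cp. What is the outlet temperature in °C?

T_out = 18.0 °C

Energy balance with Q = 0: Σ ṁᵢCp,ᵢ(T_out − Tᵢ) = 0
Σ ṁᵢCp,ᵢTᵢ = 64.1×0.850×-12.2 + 204×0.850×18.6 + 217×0.850×26.3 = 7411.6
Σ ṁᵢCp,ᵢ = 64.1×0.850 + 204×0.850 + 217×0.850 = 412.33
T_out = 7411.6 / 412.33 = 17.975 °C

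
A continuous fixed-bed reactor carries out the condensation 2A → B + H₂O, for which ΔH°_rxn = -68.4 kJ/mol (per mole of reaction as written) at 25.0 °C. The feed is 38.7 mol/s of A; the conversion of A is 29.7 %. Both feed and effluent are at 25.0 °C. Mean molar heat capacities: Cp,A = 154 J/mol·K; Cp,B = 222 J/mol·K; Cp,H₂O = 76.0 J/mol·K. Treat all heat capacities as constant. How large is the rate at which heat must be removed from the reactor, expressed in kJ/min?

Extent of reaction ξ = 0.297 × 38.7 / 2 = 5.747 mol/s
Reaction term: ξ·ΔH°_rxn = 5.747 × -68.4 = -393.09 kJ/s
Q = ΔH = -393.09 kJ/s = -393.09 kW
Heat removed = 23585 kJ/min

Q_out = 23600 kJ/min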